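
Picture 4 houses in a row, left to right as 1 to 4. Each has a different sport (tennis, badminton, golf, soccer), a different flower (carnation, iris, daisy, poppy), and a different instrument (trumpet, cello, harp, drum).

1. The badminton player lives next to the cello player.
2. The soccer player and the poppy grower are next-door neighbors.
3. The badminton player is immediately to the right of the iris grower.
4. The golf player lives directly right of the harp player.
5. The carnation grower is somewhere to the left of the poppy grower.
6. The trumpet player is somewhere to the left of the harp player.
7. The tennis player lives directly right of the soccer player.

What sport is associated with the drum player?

badminton

So house 1 gets soccer for sport.
From clue 2, the poppy grower must be in house 2.
From clue 5, the carnation grower must be in house 1.
Clue 7 places the tennis player in house 2.
So house 4 gets daisy for flower.
From clue 3, the badminton player must be in house 4.
The only sport still possible for house 3 is golf.
That leaves iris as the flower for house 3.
Clue 1 places the cello player in house 3.
From clue 4, the harp player must be in house 2.
Clue 6 places the trumpet player in house 1.
That leaves drum as the instrument for house 4.
So: house 1 = soccer/carnation/trumpet, house 2 = tennis/poppy/harp, house 3 = golf/iris/cello, house 4 = badminton/daisy/drum.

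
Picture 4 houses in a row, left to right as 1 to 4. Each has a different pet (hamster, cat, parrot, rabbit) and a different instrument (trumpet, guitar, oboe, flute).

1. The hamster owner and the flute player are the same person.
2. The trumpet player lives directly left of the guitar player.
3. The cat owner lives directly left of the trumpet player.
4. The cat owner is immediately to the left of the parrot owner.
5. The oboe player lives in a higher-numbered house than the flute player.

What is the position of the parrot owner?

House 1's instrument must be flute (nothing else left).
The hamster owner is in house 1 (clue 1).
So house 2 gets cat for pet.
The only pet still possible for house 3 is parrot.
That leaves rabbit as the pet for house 4.
The trumpet player is in house 3 (clue 3).
So house 2 gets oboe for instrument.
House 4 instrument: only guitar fits.
So: house 1 = hamster/flute, house 2 = cat/oboe, house 3 = parrot/trumpet, house 4 = rabbit/guitar.

3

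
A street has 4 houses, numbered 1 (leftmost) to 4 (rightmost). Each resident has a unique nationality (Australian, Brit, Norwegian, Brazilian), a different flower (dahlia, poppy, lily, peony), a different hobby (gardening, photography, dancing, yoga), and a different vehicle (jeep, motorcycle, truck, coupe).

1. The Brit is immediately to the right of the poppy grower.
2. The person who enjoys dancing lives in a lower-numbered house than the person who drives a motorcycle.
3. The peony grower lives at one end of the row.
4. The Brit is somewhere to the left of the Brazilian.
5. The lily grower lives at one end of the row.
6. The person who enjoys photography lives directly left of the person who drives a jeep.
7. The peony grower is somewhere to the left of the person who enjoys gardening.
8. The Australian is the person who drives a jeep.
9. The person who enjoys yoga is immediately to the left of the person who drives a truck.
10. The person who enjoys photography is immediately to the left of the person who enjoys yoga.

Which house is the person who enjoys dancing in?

From clue 7, the peony grower must be in house 1.
House 1's nationality must be Norwegian (nothing else left).
House 4's hobby must be gardening (nothing else left).
The only vehicle still possible for house 1 is coupe.
Clue 1 places the Brit in house 3.
By clue 1, the poppy grower is in house 2.
From clue 4, the Brazilian must be in house 4.
So house 2 gets Australian for nationality.
That leaves dahlia as the flower for house 3.
House 4 flower: only lily fits.
By clue 8, the person who drives a jeep is in house 2.
The person who enjoys photography is in house 1 (clue 6).
Clue 10: the person who enjoys yoga is in house 2.
House 3 hobby: only dancing fits.
Clue 2: the person who drives a motorcycle is in house 4.
The person who drives a truck is in house 3 (clue 9).
So: house 1 = Norwegian/peony/photography/coupe, house 2 = Australian/poppy/yoga/jeep, house 3 = Brit/dahlia/dancing/truck, house 4 = Brazilian/lily/gardening/motorcycle.

3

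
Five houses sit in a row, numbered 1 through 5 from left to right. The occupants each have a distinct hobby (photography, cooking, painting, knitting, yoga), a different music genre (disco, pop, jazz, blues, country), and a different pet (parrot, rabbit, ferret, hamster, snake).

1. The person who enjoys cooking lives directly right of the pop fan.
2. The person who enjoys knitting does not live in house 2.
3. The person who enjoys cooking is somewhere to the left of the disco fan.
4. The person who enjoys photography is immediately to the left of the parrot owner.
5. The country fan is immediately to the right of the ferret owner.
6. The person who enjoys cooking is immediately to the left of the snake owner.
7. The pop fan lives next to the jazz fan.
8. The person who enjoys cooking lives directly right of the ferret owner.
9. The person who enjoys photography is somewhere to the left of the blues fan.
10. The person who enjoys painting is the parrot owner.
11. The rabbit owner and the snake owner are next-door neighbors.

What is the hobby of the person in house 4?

photography

The person who enjoys cooking is narrowed to house 2 or 3 or 4; consider each.
Placing it in house 2 and house 4 leads to a contradiction, so it's in house 3.
Clue 1 places the pop fan in house 2.
The snake owner is in house 4 (clue 6).
Clue 8: the ferret owner is in house 2.
So house 1 gets jazz for music genre.
The only pet still possible for house 1 is hamster.
Clue 5 places the country fan in house 3.
Clue 10: the person who enjoys painting is in house 5.
By clue 10, the parrot owner is in house 5.
House 3 pet: only rabbit fits.
Clue 4: the person who enjoys photography is in house 4.
By clue 9, the blues fan is in house 5.
House 1's hobby must be knitting (nothing else left).
House 2 hobby: only yoga fits.
The only music genre still possible for house 4 is disco.
So: house 1 = knitting/jazz/hamster, house 2 = yoga/pop/ferret, house 3 = cooking/country/rabbit, house 4 = photography/disco/snake, house 5 = painting/blues/parrot.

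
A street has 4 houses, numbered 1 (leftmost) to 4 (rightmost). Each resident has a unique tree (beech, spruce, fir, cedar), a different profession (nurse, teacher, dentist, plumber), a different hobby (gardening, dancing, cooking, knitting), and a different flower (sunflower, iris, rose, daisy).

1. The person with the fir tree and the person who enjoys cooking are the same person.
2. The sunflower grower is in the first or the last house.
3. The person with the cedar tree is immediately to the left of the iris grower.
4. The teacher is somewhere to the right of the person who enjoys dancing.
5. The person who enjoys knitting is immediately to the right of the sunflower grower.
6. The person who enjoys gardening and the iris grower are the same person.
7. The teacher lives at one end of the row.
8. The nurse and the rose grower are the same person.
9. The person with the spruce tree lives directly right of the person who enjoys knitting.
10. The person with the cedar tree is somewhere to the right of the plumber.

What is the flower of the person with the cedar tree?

rose

From clue 5, the person who enjoys knitting must be in house 2.
By clue 5, the sunflower grower is in house 1.
Clue 7: the teacher is in house 4.
The person with the spruce tree is in house 3 (clue 9).
House 2 tree: only cedar fits.
By clue 3, the iris grower is in house 3.
The person who enjoys gardening is in house 3 (clue 6).
The plumber is in house 1 (clue 10).
So house 1 gets dancing for hobby.
House 4 hobby: only cooking fits.
So house 2 gets rose for flower.
So house 4 gets daisy for flower.
Clue 1 places the person with the fir tree in house 4.
Clue 8 places the nurse in house 2.
So house 1 gets beech for tree.
That leaves dentist as the profession for house 3.
So: house 1 = beech/plumber/dancing/sunflower, house 2 = cedar/nurse/knitting/rose, house 3 = spruce/dentist/gardening/iris, house 4 = fir/teacher/cooking/daisy.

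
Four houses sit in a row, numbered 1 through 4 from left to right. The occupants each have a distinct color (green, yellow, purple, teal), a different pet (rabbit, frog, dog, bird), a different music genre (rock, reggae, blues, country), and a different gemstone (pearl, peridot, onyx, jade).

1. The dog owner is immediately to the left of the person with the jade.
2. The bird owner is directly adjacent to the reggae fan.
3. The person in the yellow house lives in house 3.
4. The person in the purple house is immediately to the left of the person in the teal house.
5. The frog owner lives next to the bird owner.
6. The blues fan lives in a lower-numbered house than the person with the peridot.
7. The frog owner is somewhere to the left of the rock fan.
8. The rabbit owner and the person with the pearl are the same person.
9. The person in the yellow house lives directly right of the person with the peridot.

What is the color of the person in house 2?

Clue 3: the person in the yellow house is in house 3.
The person with the peridot is in house 2 (clue 9).
The person in the purple house is in house 1 (clue 4).
The person in the teal house is in house 2 (clue 4).
The blues fan is in house 1 (clue 6).
So house 4 gets green for color.
The dog owner is narrowed to house 2 or 3; consider each.
Placing it in house 3 leads to a contradiction, so it's in house 2.
The person with the jade is in house 3 (clue 1).
Clue 5: the frog owner is in house 3.
Clue 5: the bird owner is in house 4.
The rock fan is in house 4 (clue 7).
House 1's pet must be rabbit (nothing else left).
By clue 2, the reggae fan is in house 3.
Clue 8 places the person with the pearl in house 1.
The only music genre still possible for house 2 is country.
House 4's gemstone must be onyx (nothing else left).
So: house 1 = purple/rabbit/blues/pearl, house 2 = teal/dog/country/peridot, house 3 = yellow/frog/reggae/jade, house 4 = green/bird/rock/onyx.

teal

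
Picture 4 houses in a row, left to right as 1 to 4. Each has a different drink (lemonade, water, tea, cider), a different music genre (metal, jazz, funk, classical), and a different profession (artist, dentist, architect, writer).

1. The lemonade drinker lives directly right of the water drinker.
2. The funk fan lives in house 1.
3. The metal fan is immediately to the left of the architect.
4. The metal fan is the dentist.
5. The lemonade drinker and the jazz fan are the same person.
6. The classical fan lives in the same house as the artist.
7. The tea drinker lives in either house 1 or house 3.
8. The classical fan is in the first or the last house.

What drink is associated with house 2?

The funk fan is in house 1 (clue 2).
House 4 music genre: only classical fits.
By clue 6, the artist is in house 4.
So house 4 gets cider for drink.
House 1 profession: only writer fits.
House 2's profession must be dentist (nothing else left).
House 3 profession: only architect fits.
The metal fan is in house 2 (clue 3).
House 3's music genre must be jazz (nothing else left).
By clue 5, the lemonade drinker is in house 3.
That leaves tea as the drink for house 1.
The only drink still possible for house 2 is water.
So: house 1 = tea/funk/writer, house 2 = water/metal/dentist, house 3 = lemonade/jazz/architect, house 4 = cider/classical/artist.

water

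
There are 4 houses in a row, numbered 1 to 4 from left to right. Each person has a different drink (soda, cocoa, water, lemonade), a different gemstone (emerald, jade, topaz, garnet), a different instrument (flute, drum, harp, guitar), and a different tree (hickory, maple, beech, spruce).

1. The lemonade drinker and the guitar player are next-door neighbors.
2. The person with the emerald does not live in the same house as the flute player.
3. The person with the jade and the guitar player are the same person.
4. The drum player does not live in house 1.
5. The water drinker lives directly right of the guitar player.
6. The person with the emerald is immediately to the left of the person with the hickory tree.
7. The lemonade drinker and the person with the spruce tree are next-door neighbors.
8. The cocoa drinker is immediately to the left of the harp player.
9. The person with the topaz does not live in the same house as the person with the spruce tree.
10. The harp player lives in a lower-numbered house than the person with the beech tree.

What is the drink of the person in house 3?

soda

The cocoa drinker is narrowed to house 1 or 2; consider each.
Placing it in house 2 leads to a contradiction, so it's in house 1.
From clue 8, the harp player must be in house 2.
So house 3 gets soda for drink.
The lemonade drinker is narrowed to house 2 or 4; consider each.
Placing it in house 4 leads to a contradiction, so it's in house 2.
So house 4 gets water for drink.
By clue 5, the guitar player is in house 3.
House 1 instrument: only flute fits.
That leaves drum as the instrument for house 4.
Clue 3 places the person with the jade in house 3.
House 2's tree must be maple (nothing else left).
The person with the hickory tree is in house 3 (clue 6).
The only gemstone still possible for house 2 is emerald.
So house 1 gets spruce for tree.
House 4 tree: only beech fits.
From clue 9, the person with the topaz must be in house 4.
So house 1 gets garnet for gemstone.
So: house 1 = cocoa/garnet/flute/spruce, house 2 = lemonade/emerald/harp/maple, house 3 = soda/jade/guitar/hickory, house 4 = water/topaz/drum/beech.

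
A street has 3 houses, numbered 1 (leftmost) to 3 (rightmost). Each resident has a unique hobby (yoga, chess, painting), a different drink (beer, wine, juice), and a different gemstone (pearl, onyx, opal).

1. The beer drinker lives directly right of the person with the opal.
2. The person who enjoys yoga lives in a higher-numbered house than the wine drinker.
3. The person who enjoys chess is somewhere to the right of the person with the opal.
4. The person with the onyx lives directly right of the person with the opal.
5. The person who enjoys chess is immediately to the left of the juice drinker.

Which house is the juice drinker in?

3

Clue 5: the person who enjoys chess is in house 2.
Clue 5 places the juice drinker in house 3.
So house 1 gets painting for hobby.
House 3's hobby must be yoga (nothing else left).
That leaves wine as the drink for house 1.
The only drink still possible for house 2 is beer.
Clue 1 places the person with the opal in house 1.
The person with the onyx is in house 2 (clue 4).
The only gemstone still possible for house 3 is pearl.
So: house 1 = painting/wine/opal, house 2 = chess/beer/onyx, house 3 = yoga/juice/pearl.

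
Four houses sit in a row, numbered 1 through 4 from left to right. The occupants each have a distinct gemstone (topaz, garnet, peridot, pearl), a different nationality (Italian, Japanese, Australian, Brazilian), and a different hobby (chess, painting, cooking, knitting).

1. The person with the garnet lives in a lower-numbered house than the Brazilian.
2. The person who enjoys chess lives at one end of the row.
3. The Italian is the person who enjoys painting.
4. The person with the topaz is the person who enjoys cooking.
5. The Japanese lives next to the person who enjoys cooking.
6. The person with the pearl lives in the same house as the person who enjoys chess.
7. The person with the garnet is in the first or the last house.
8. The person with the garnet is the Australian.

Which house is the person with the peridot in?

2

Clue 7: the person with the garnet is in house 1.
Clue 8: the Australian is in house 1.
That leaves pearl as the gemstone for house 4.
From clue 6, the person who enjoys chess must be in house 4.
The only hobby still possible for house 1 is knitting.
The person with the peridot is narrowed to house 2 or 3; consider each.
Placing it in house 3 leads to a contradiction, so it's in house 2.
The only gemstone still possible for house 3 is topaz.
Clue 4: the person who enjoys cooking is in house 3.
So house 2 gets painting for hobby.
Clue 3: the Italian is in house 2.
The only nationality still possible for house 3 is Brazilian.
House 4 nationality: only Japanese fits.
So: house 1 = garnet/Australian/knitting, house 2 = peridot/Italian/painting, house 3 = topaz/Brazilian/cooking, house 4 = pearl/Japanese/chess.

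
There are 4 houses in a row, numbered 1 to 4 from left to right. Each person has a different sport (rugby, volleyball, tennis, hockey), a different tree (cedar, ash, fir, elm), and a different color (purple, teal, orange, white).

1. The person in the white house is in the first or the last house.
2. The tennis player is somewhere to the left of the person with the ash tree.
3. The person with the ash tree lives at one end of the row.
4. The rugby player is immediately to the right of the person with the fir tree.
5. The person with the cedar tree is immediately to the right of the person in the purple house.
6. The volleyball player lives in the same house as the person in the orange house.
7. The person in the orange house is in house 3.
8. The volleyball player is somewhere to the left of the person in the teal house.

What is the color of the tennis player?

By clue 3, the person with the ash tree is in house 4.
Clue 7: the person in the orange house is in house 3.
By clue 6, the volleyball player is in house 3.
Clue 8 places the person in the teal house in house 4.
That leaves white as the color for house 1.
House 2's color must be purple (nothing else left).
By clue 5, the person with the cedar tree is in house 3.
That leaves fir as the tree for house 1.
The only tree still possible for house 2 is elm.
Clue 4 places the rugby player in house 2.
The only sport still possible for house 1 is tennis.
House 4 sport: only hockey fits.
So: house 1 = tennis/fir/white, house 2 = rugby/elm/purple, house 3 = volleyball/cedar/orange, house 4 = hockey/ash/teal.

white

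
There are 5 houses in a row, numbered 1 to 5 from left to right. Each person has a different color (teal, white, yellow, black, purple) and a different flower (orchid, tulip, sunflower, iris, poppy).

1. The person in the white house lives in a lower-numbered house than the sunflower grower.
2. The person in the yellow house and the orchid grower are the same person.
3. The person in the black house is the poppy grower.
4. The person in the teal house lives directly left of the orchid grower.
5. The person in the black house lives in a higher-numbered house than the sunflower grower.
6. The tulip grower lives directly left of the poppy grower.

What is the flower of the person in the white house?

So house 1 gets iris for flower.
The person in the black house is narrowed to house 3 or 4 or 5; consider each.
Placing it in house 3 and house 4 leads to a contradiction, so it's in house 5.
The poppy grower is in house 5 (clue 3).
From clue 6, the tulip grower must be in house 4.
So house 4 gets purple for color.
House 3 color: only yellow fits.
Clue 2: the orchid grower is in house 3.
The person in the teal house is in house 2 (clue 4).
House 1 color: only white fits.
House 2 flower: only sunflower fits.
So: house 1 = white/iris, house 2 = teal/sunflower, house 3 = yellow/orchid, house 4 = purple/tulip, house 5 = black/poppy.

iris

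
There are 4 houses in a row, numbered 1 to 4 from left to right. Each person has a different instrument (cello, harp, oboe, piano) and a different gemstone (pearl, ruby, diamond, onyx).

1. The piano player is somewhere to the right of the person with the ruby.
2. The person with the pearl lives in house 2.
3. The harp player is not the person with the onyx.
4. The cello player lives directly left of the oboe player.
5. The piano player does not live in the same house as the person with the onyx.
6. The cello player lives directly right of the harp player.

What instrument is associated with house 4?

From clue 2, the person with the pearl must be in house 2.
That leaves harp as the instrument for house 1.
From clue 6, the cello player must be in house 2.
By clue 4, the oboe player is in house 3.
House 4's instrument must be piano (nothing else left).
Clue 5: the person with the onyx is in house 3.
That leaves diamond as the gemstone for house 4.
That leaves ruby as the gemstone for house 1.
So: house 1 = harp/ruby, house 2 = cello/pearl, house 3 = oboe/onyx, house 4 = piano/diamond.

piano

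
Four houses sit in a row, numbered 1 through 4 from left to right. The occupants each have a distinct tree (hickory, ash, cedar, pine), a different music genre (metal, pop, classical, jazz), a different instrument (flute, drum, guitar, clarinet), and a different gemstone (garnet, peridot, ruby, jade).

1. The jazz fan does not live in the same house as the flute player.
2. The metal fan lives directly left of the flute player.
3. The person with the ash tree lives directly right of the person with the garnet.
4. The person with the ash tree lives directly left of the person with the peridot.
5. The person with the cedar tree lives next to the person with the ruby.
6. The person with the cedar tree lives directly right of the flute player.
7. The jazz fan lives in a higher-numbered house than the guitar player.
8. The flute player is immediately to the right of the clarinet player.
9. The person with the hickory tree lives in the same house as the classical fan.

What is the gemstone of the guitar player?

jade

House 4's instrument must be drum (nothing else left).
The person with the ash tree is narrowed to house 2 or 3; consider each.
Placing it in house 2 leads to a contradiction, so it's in house 3.
The person with the garnet is in house 2 (clue 3).
By clue 4, the person with the peridot is in house 4.
House 4's tree must be cedar (nothing else left).
House 1's gemstone must be jade (nothing else left).
House 3 gemstone: only ruby fits.
Clue 6 places the flute player in house 3.
From clue 8, the clarinet player must be in house 2.
The only instrument still possible for house 1 is guitar.
By clue 2, the metal fan is in house 2.
That leaves classical as the music genre for house 1.
So house 3 gets pop for music genre.
The only music genre still possible for house 4 is jazz.
From clue 9, the person with the hickory tree must be in house 1.
That leaves pine as the tree for house 2.
So: house 1 = hickory/classical/guitar/jade, house 2 = pine/metal/clarinet/garnet, house 3 = ash/pop/flute/ruby, house 4 = cedar/jazz/drum/peridot.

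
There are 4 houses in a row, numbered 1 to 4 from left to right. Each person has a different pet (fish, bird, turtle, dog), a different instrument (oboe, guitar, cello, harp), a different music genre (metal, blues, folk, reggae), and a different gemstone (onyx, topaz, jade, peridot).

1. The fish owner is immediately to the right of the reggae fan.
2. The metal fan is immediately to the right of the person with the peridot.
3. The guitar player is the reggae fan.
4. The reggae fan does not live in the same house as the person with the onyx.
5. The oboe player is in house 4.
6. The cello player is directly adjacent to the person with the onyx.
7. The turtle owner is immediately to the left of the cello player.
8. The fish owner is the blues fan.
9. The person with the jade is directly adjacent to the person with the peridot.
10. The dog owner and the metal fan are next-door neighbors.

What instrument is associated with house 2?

cello

From clue 5, the oboe player must be in house 4.
The turtle owner is narrowed to house 1 or 2; consider each.
Placing it in house 2 leads to a contradiction, so it's in house 1.
Clue 7 places the cello player in house 2.
The fish owner is narrowed to house 2 or 4; consider each.
Placing it in house 4 leads to a contradiction, so it's in house 2.
Clue 1 places the reggae fan in house 1.
Clue 3: the guitar player is in house 1.
By clue 4, the person with the onyx is in house 3.
By clue 8, the blues fan is in house 2.
So house 3 gets harp for instrument.
Clue 2 places the metal fan in house 3.
By clue 2, the person with the peridot is in house 2.
Clue 9 places the person with the jade in house 1.
From clue 10, the dog owner must be in house 4.
House 3 pet: only bird fits.
House 4's music genre must be folk (nothing else left).
The only gemstone still possible for house 4 is topaz.
So: house 1 = turtle/guitar/reggae/jade, house 2 = fish/cello/blues/peridot, house 3 = bird/harp/metal/onyx, house 4 = dog/oboe/folk/topaz.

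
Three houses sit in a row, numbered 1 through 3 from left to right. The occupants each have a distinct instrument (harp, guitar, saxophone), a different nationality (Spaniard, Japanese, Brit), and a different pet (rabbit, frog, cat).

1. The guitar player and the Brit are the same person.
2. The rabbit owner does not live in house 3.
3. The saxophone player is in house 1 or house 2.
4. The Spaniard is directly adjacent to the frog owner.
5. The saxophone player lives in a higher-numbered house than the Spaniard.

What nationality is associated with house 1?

Spaniard

From clue 5, the saxophone player must be in house 2.
From clue 5, the Spaniard must be in house 1.
Clue 1: the guitar player is in house 3.
By clue 1, the Brit is in house 3.
Clue 4: the frog owner is in house 2.
House 1 instrument: only harp fits.
House 2 nationality: only Japanese fits.
So house 3 gets cat for pet.
House 1 pet: only rabbit fits.
So: house 1 = harp/Spaniard/rabbit, house 2 = saxophone/Japanese/frog, house 3 = guitar/Brit/cat.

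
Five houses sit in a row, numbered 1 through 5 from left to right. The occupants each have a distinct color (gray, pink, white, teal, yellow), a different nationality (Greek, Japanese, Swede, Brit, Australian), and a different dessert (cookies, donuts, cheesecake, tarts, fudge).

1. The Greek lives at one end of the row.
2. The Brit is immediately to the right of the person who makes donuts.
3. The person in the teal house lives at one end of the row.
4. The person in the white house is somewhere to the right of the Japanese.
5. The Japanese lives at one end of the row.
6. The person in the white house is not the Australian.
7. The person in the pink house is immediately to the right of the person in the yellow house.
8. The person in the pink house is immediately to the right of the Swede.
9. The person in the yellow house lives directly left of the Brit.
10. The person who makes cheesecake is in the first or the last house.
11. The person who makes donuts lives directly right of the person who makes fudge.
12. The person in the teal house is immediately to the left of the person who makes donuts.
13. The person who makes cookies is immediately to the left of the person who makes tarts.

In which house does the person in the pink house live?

From clue 5, the Japanese must be in house 1.
From clue 12, the person in the teal house must be in house 1.
Clue 12: the person who makes donuts is in house 2.
Clue 2: the Brit is in house 3.
Clue 9: the person in the yellow house is in house 2.
Clue 11: the person who makes fudge is in house 1.
House 5 nationality: only Greek fits.
House 3 dessert: only cookies fits.
House 4 dessert: only tarts fits.
The only dessert still possible for house 5 is cheesecake.
The person in the pink house is in house 3 (clue 7).
Clue 8: the Swede is in house 2.
House 4's nationality must be Australian (nothing else left).
From clue 6, the person in the white house must be in house 5.
That leaves gray as the color for house 4.
So: house 1 = teal/Japanese/fudge, house 2 = yellow/Swede/donuts, house 3 = pink/Brit/cookies, house 4 = gray/Australian/tarts, house 5 = white/Greek/cheesecake.

3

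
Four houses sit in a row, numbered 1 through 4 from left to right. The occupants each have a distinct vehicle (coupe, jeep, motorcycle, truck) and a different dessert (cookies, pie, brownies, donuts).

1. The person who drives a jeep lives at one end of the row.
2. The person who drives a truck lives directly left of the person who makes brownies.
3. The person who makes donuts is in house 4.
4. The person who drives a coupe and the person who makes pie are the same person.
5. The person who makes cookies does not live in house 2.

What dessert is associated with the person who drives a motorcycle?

brownies

From clue 3, the person who makes donuts must be in house 4.
The person who drives a jeep is narrowed to house 1 or 4; consider each.
Placing it in house 1 leads to a contradiction, so it's in house 4.
The person who drives a truck is narrowed to house 1 or 2; consider each.
Placing it in house 2 leads to a contradiction, so it's in house 1.
From clue 2, the person who makes brownies must be in house 2.
From clue 4, the person who drives a coupe must be in house 3.
The person who makes pie is in house 3 (clue 4).
That leaves motorcycle as the vehicle for house 2.
House 1 dessert: only cookies fits.
So: house 1 = truck/cookies, house 2 = motorcycle/brownies, house 3 = coupe/pie, house 4 = jeep/donuts.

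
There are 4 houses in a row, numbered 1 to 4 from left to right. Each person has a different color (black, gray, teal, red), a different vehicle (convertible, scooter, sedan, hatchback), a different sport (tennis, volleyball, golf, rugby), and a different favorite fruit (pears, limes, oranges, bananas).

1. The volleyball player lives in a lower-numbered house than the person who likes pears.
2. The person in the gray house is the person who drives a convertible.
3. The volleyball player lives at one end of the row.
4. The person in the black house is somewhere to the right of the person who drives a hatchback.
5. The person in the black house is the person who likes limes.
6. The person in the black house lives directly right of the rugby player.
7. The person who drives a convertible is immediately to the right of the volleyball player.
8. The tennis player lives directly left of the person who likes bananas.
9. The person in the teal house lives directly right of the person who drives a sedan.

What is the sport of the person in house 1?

Clue 3 places the volleyball player in house 1.
The person who drives a convertible is in house 2 (clue 7).
House 4 vehicle: only scooter fits.
That leaves golf as the sport for house 4.
House 1's favorite fruit must be oranges (nothing else left).
Clue 2: the person in the gray house is in house 2.
So house 1 gets red for color.
So house 3 gets black for color.
The only color still possible for house 4 is teal.
Clue 4: the person who drives a hatchback is in house 1.
From clue 5, the person who likes limes must be in house 3.
The rugby player is in house 2 (clue 6).
Clue 9 places the person who drives a sedan in house 3.
House 3 sport: only tennis fits.
That leaves pears as the favorite fruit for house 2.
The only favorite fruit still possible for house 4 is bananas.
So: house 1 = red/hatchback/volleyball/oranges, house 2 = gray/convertible/rugby/pears, house 3 = black/sedan/tennis/limes, house 4 = teal/scooter/golf/bananas.

volleyball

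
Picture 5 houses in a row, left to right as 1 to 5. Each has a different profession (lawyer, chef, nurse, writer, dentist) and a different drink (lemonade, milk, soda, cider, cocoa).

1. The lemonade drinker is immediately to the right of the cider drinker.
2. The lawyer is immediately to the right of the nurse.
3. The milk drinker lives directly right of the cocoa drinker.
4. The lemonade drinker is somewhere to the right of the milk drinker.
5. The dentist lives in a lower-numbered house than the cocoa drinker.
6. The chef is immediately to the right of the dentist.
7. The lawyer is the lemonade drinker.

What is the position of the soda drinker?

House 1's drink must be soda (nothing else left).
House 5's drink must be lemonade (nothing else left).
The cider drinker is in house 4 (clue 1).
The lawyer is in house 5 (clue 7).
So house 2 gets cocoa for drink.
House 3 drink: only milk fits.
Clue 2: the nurse is in house 4.
Clue 5 places the dentist in house 1.
By clue 6, the chef is in house 2.
The only profession still possible for house 3 is writer.
So: house 1 = dentist/soda, house 2 = chef/cocoa, house 3 = writer/milk, house 4 = nurse/cider, house 5 = lawyer/lemonade.

1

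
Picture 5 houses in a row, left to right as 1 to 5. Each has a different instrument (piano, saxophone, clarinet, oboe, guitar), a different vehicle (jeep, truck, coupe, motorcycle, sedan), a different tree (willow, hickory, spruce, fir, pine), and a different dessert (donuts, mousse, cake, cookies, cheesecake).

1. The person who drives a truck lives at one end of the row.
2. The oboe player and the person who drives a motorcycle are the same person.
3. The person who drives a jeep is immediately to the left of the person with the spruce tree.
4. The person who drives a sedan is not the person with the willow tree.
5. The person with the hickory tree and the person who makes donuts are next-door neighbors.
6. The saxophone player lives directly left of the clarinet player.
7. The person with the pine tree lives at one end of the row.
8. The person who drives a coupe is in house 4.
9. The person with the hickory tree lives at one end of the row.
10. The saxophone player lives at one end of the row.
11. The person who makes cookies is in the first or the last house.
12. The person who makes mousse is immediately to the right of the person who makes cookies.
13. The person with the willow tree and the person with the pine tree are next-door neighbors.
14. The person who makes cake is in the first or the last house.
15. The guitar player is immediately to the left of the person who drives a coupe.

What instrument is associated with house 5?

oboe

Clue 8 places the person who drives a coupe in house 4.
Clue 10 places the saxophone player in house 1.
The person who makes mousse is in house 2 (clue 12).
By clue 12, the person who makes cookies is in house 1.
Clue 15 places the guitar player in house 3.
Clue 5 places the person with the hickory tree in house 5.
The person who makes donuts is in house 4 (clue 5).
By clue 6, the clarinet player is in house 2.
So house 4 gets piano for instrument.
House 5's instrument must be oboe (nothing else left).
So house 1 gets pine for tree.
That leaves cheesecake as the dessert for house 3.
House 5's dessert must be cake (nothing else left).
From clue 2, the person who drives a motorcycle must be in house 5.
Clue 13: the person with the willow tree is in house 2.
House 1's vehicle must be truck (nothing else left).
That leaves jeep as the vehicle for house 2.
So house 3 gets sedan for vehicle.
The person with the spruce tree is in house 3 (clue 3).
House 4 tree: only fir fits.
So: house 1 = saxophone/truck/pine/cookies, house 2 = clarinet/jeep/willow/mousse, house 3 = guitar/sedan/spruce/cheesecake, house 4 = piano/coupe/fir/donuts, house 5 = oboe/motorcycle/hickory/cake.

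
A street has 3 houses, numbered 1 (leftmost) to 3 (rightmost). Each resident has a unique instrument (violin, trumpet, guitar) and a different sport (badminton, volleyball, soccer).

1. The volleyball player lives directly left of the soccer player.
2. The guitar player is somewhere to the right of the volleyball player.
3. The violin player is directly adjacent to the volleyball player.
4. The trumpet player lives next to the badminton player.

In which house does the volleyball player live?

The guitar player is narrowed to house 2 or 3; consider each.
Placing it in house 2 leads to a contradiction, so it's in house 3.
The trumpet player is narrowed to house 1 or 2; consider each.
Placing it in house 1 leads to a contradiction, so it's in house 2.
That leaves violin as the instrument for house 1.
By clue 3, the volleyball player is in house 2.
House 1 sport: only badminton fits.
That leaves soccer as the sport for house 3.
So: house 1 = violin/badminton, house 2 = trumpet/volleyball, house 3 = guitar/soccer.

2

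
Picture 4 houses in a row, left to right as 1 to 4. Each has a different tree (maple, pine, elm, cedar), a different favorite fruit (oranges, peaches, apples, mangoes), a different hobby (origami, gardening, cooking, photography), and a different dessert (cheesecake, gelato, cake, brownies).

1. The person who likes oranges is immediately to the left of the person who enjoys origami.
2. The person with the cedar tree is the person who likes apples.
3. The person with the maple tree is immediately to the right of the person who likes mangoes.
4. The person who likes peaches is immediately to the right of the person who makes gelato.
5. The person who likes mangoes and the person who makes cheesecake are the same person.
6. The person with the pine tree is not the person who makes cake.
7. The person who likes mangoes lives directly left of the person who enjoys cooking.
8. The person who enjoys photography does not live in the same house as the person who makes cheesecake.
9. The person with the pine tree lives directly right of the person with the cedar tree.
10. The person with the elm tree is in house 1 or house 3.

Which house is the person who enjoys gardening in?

House 4 favorite fruit: only peaches fits.
The person who makes gelato is in house 3 (clue 4).
House 4's tree must be pine (nothing else left).
From clue 9, the person with the cedar tree must be in house 3.
House 1 tree: only elm fits.
That leaves maple as the tree for house 2.
House 4's dessert must be brownies (nothing else left).
The person who likes apples is in house 3 (clue 2).
From clue 3, the person who likes mangoes must be in house 1.
Clue 5: the person who makes cheesecake is in house 1.
The person who enjoys cooking is in house 2 (clue 7).
House 2's favorite fruit must be oranges (nothing else left).
So house 1 gets gardening for hobby.
The only dessert still possible for house 2 is cake.
From clue 1, the person who enjoys origami must be in house 3.
The only hobby still possible for house 4 is photography.
So: house 1 = elm/mangoes/gardening/cheesecake, house 2 = maple/oranges/cooking/cake, house 3 = cedar/apples/origami/gelato, house 4 = pine/peaches/photography/brownies.

1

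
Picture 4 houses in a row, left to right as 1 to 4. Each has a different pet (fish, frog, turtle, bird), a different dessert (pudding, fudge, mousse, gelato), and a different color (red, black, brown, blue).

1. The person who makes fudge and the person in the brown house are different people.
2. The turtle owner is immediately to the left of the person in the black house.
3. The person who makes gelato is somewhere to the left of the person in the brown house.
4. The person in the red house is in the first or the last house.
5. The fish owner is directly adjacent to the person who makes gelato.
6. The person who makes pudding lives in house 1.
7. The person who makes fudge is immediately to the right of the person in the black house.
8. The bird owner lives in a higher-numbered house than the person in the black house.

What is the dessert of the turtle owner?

pudding

Clue 6: the person who makes pudding is in house 1.
The bird owner is narrowed to house 3 or 4; consider each.
Placing it in house 3 leads to a contradiction, so it's in house 4.
The turtle owner is narrowed to house 1 or 2; consider each.
Placing it in house 2 leads to a contradiction, so it's in house 1.
Clue 2: the person in the black house is in house 2.
Clue 7 places the person who makes fudge in house 3.
So house 2 gets gelato for dessert.
So house 4 gets mousse for dessert.
The person in the brown house is in house 4 (clue 1).
Clue 5: the fish owner is in house 3.
House 2 pet: only frog fits.
House 3 color: only blue fits.
So house 1 gets red for color.
So: house 1 = turtle/pudding/red, house 2 = frog/gelato/black, house 3 = fish/fudge/blue, house 4 = bird/mousse/brown.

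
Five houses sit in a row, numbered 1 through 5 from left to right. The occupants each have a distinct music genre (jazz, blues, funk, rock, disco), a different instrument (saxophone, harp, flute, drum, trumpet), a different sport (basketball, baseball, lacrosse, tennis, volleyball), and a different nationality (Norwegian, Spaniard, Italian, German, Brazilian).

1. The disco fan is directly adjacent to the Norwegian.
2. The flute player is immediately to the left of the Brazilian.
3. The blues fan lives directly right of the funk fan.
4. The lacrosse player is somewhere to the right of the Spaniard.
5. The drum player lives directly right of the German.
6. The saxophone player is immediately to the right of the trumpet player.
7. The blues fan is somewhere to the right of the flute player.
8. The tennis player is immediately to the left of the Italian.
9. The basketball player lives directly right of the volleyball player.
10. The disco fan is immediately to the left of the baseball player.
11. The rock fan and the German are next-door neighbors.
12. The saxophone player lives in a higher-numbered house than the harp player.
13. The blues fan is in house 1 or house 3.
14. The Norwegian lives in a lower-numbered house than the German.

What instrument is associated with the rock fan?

drum

From clue 13, the blues fan must be in house 3.
By clue 3, the funk fan is in house 2.
House 1 nationality: only Spaniard fits.
That leaves Italian as the nationality for house 5.
The tennis player is in house 4 (clue 8).
House 1's sport must be volleyball (nothing else left).
That leaves German as the nationality for house 4.
Clue 5: the drum player is in house 5.
By clue 9, the basketball player is in house 2.
From clue 11, the rock fan must be in house 5.
So house 3 gets lacrosse for sport.
House 5 sport: only baseball fits.
By clue 10, the disco fan is in house 4.
House 1's music genre must be jazz (nothing else left).
House 4's instrument must be saxophone (nothing else left).
From clue 1, the Norwegian must be in house 3.
Clue 6 places the trumpet player in house 3.
The only nationality still possible for house 2 is Brazilian.
Clue 2 places the flute player in house 1.
House 2 instrument: only harp fits.
So: house 1 = jazz/flute/volleyball/Spaniard, house 2 = funk/harp/basketball/Brazilian, house 3 = blues/trumpet/lacrosse/Norwegian, house 4 = disco/saxophone/tennis/German, house 5 = rock/drum/baseball/Italian.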